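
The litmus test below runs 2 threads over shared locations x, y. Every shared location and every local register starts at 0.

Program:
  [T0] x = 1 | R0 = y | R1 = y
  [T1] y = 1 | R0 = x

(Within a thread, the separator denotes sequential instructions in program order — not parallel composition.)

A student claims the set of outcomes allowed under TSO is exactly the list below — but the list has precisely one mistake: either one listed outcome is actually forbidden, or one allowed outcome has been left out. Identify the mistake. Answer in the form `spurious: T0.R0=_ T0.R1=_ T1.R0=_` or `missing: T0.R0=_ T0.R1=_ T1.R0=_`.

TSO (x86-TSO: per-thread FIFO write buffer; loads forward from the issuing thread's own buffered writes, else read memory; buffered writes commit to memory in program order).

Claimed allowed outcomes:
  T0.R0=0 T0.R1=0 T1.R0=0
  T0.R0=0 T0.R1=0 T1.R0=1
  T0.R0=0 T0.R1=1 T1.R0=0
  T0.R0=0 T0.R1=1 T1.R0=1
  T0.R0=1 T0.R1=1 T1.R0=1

outcome vector order: (T0.R0,T0.R1,T1.R0)
under TSO → <0 0 0>; <0 0 1>; <0 1 0>; <0 1 1>; <1 1 0>; <1 1 1>
TSO∖claimed = {<1 1 0>}

missing: T0.R0=1 T0.R1=1 T1.R0=0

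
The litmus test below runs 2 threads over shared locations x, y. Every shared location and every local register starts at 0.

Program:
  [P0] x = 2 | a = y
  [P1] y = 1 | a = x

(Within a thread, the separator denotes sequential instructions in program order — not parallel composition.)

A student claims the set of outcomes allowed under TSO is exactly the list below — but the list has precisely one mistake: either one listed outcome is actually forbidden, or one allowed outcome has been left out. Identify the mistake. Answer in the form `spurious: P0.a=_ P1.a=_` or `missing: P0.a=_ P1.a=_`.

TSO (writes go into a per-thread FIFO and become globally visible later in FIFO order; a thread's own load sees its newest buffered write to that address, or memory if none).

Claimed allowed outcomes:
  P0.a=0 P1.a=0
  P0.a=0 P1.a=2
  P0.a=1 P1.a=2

missing: P0.a=1 P1.a=0

outcome vector order: (P0.a,P1.a)
TSO: 4 outcomes — {00 02 10 12}
TSO∖claimed = {10}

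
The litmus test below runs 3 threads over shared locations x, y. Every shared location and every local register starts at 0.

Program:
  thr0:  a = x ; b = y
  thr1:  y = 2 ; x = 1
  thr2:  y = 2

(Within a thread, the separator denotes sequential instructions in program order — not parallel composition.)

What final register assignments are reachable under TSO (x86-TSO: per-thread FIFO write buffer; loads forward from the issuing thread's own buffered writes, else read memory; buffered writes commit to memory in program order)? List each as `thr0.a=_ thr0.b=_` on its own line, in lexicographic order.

thr0.a=0 thr0.b=0
thr0.a=0 thr0.b=2
thr0.a=1 thr0.b=2

outcome vector order: (thr0.a,thr0.b)
|TSO outcomes| = 3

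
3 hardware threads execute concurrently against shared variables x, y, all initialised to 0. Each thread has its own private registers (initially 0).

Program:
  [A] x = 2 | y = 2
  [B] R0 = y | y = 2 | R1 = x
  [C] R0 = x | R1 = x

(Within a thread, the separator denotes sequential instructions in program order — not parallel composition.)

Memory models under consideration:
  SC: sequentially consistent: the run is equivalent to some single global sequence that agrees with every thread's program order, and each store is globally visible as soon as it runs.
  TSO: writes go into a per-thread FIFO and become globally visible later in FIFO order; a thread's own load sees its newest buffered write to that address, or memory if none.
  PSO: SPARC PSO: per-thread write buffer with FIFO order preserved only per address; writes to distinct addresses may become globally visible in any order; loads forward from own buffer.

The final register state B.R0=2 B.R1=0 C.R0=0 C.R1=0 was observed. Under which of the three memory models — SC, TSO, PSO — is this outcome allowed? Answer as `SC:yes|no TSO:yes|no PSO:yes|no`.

SC:no TSO:no PSO:yes

outcome vector order: (B.R0,B.R1,C.R0,C.R1)
SC: 9 outcomes — {(0,0,0,0), (0,0,0,2), (0,0,2,2), (0,2,0,0), (0,2,0,2), (0,2,2,2), (2,2,0,0), (2,2,0,2), (2,2,2,2)}
TSO: 9 outcomes — {(0,0,0,0), (0,0,0,2), (0,0,2,2), (0,2,0,0), (0,2,0,2), (0,2,2,2), (2,2,0,0), (2,2,0,2), (2,2,2,2)}
PSO: 12 outcomes — {(0,0,0,0), (0,0,0,2), (0,0,2,2), (0,2,0,0), (0,2,0,2), (0,2,2,2), (2,0,0,0), (2,0,0,2), (2,0,2,2), (2,2,0,0), (2,2,0,2), (2,2,2,2)}
target (2,0,0,0) ∈ {PSO}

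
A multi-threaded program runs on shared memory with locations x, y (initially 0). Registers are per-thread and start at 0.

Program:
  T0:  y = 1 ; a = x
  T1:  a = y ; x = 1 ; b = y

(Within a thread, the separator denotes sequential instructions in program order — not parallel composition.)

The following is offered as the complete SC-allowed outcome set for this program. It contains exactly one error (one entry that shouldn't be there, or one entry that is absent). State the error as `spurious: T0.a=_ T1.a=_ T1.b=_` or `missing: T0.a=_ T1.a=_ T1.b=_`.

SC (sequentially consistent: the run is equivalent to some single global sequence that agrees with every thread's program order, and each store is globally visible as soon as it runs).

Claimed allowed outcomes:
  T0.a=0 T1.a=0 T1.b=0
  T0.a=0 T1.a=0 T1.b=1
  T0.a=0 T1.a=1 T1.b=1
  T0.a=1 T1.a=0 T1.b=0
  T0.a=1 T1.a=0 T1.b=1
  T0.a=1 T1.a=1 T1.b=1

spurious: T0.a=0 T1.a=0 T1.b=0

outcome vector order: (T0.a,T1.a,T1.b)
SC: 5 outcomes — {(0,0,1); (0,1,1); (1,0,0); (1,0,1); (1,1,1)}
claimed∖SC = {(0,0,0)}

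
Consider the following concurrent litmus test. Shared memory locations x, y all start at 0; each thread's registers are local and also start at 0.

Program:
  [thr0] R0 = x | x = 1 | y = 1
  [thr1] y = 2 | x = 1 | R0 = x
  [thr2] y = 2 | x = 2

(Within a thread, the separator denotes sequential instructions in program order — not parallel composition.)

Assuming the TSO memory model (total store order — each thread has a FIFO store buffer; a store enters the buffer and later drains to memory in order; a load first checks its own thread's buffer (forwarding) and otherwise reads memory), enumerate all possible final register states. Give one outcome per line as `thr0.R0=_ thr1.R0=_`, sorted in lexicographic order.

outcome vector order: (thr0.R0,thr1.R0)
|TSO outcomes| = 6

thr0.R0=0 thr1.R0=1
thr0.R0=0 thr1.R0=2
thr0.R0=1 thr1.R0=1
thr0.R0=1 thr1.R0=2
thr0.R0=2 thr1.R0=1
thr0.R0=2 thr1.R0=2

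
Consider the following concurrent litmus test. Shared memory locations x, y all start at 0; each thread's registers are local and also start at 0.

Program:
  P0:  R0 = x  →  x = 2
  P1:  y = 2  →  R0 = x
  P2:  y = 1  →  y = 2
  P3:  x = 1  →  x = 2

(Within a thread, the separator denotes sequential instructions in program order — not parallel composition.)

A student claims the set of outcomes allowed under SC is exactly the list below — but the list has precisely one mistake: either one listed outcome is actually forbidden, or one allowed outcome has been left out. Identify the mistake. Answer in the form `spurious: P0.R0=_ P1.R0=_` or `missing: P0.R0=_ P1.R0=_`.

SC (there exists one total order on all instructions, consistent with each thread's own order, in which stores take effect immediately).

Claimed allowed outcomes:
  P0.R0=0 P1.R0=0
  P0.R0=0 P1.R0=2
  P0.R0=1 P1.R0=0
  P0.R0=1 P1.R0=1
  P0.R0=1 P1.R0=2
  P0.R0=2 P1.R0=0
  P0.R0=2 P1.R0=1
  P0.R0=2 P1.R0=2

outcome vector order: (P0.R0,P1.R0)
under SC → 00, 01, 02, 10, 11, 12, 20, 21, 22
SC∖claimed = {01}

missing: P0.R0=0 P1.R0=1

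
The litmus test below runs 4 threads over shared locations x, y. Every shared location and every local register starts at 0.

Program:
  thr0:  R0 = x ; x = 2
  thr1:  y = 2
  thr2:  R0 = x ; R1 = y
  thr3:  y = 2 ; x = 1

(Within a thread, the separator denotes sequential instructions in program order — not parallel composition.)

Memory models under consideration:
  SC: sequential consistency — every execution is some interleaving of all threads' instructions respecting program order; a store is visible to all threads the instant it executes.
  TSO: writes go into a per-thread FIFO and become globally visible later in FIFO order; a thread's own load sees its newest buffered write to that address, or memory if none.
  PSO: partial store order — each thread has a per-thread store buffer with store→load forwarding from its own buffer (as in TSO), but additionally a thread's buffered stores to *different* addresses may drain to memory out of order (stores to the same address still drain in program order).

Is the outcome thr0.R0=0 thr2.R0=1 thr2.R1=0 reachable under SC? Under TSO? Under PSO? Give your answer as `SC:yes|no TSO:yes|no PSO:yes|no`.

outcome vector order: (thr0.R0,thr2.R0,thr2.R1)
SC: 9 outcomes — {(0,0,0) (0,0,2) (0,1,2) (0,2,0) (0,2,2) (1,0,0) (1,0,2) (1,1,2) (1,2,2)}
TSO: 9 outcomes — {(0,0,0) (0,0,2) (0,1,2) (0,2,0) (0,2,2) (1,0,0) (1,0,2) (1,1,2) (1,2,2)}
PSO: 12 outcomes — {(0,0,0) (0,0,2) (0,1,0) (0,1,2) (0,2,0) (0,2,2) (1,0,0) (1,0,2) (1,1,0) (1,1,2) (1,2,0) (1,2,2)}
target (0,1,0) ∈ {PSO}

SC:no TSO:no PSO:yes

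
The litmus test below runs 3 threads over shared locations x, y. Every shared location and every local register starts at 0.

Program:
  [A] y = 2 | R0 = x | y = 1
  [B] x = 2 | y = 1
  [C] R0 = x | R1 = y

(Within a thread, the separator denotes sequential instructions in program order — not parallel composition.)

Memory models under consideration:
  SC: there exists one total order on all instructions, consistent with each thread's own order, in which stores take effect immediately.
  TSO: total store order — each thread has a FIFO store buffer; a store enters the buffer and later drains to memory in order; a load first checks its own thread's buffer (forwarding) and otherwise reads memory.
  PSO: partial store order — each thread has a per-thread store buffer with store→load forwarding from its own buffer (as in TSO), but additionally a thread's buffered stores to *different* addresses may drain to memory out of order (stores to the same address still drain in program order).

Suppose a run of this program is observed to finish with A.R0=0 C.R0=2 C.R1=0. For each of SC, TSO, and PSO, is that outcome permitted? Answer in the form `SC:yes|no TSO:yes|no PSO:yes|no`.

outcome vector order: (A.R0,C.R0,C.R1)
SC (11): <0 0 0>; <0 0 1>; <0 0 2>; <0 2 1>; <0 2 2>; <2 0 0>; <2 0 1>; <2 0 2>; <2 2 0>; <2 2 1>; <2 2 2>
TSO (12): <0 0 0>; <0 0 1>; <0 0 2>; <0 2 0>; <0 2 1>; <0 2 2>; <2 0 0>; <2 0 1>; <2 0 2>; <2 2 0>; <2 2 1>; <2 2 2>
PSO (12): <0 0 0>; <0 0 1>; <0 0 2>; <0 2 0>; <0 2 1>; <0 2 2>; <2 0 0>; <2 0 1>; <2 0 2>; <2 2 0>; <2 2 1>; <2 2 2>
target <0 2 0> ∈ {TSO,PSO}

SC:no TSO:yes PSO:yes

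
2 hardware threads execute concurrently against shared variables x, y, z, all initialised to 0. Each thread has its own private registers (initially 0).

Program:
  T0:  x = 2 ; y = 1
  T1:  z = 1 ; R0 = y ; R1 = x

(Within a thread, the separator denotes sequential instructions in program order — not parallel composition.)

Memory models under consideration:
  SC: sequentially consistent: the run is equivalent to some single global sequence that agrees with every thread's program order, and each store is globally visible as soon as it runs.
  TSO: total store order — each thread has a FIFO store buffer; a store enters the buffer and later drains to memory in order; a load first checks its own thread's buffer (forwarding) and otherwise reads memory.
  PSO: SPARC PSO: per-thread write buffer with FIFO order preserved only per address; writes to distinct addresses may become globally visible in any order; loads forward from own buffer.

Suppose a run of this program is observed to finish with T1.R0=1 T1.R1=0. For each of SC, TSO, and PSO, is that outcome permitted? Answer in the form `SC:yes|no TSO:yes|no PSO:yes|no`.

SC:no TSO:no PSO:yes

outcome vector order: (T1.R0,T1.R1)
under SC → 0/0, 0/2, 1/2
under TSO → 0/0, 0/2, 1/2
under PSO → 0/0, 0/2, 1/0, 1/2
target 1/0 ∈ {PSO}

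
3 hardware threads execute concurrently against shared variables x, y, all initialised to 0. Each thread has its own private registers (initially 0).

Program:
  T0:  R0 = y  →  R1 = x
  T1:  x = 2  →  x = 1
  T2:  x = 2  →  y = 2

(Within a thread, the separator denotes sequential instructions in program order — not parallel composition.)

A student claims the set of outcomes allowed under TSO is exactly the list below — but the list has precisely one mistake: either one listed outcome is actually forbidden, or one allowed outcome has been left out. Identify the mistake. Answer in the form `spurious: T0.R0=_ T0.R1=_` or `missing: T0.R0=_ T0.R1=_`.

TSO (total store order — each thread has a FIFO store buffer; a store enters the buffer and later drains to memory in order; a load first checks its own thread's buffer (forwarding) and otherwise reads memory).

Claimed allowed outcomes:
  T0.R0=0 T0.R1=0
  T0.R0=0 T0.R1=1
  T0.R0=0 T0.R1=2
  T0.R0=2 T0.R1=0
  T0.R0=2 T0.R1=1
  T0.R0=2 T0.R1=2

spurious: T0.R0=2 T0.R1=0

outcome vector order: (T0.R0,T0.R1)
TSO (5): <0 0>; <0 1>; <0 2>; <2 1>; <2 2>
claimed∖TSO = {<2 0>}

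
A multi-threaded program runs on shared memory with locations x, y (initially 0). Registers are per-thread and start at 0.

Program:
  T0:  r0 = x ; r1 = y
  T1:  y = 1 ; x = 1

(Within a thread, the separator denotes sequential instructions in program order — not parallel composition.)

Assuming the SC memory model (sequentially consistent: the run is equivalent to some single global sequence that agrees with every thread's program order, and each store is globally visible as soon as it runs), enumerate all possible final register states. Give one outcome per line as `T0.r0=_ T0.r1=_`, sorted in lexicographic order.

outcome vector order: (T0.r0,T0.r1)
|SC outcomes| = 3

T0.r0=0 T0.r1=0
T0.r0=0 T0.r1=1
T0.r0=1 T0.r1=1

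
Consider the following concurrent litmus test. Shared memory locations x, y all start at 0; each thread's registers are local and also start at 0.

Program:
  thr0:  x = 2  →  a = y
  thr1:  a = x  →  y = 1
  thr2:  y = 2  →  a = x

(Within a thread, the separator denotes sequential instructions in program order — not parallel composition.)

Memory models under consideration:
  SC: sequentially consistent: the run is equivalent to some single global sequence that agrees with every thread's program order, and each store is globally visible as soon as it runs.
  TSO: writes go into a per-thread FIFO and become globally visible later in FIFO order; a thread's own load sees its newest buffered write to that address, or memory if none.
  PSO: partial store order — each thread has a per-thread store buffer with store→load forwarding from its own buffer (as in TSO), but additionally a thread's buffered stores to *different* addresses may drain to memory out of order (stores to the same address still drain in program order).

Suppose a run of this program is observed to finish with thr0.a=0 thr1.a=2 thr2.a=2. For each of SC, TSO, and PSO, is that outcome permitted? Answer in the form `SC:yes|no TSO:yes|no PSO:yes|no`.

outcome vector order: (thr0.a,thr1.a,thr2.a)
SC: 10 outcomes — {0/0/2; 0/2/2; 1/0/0; 1/0/2; 1/2/0; 1/2/2; 2/0/0; 2/0/2; 2/2/0; 2/2/2}
TSO: 12 outcomes — {0/0/0; 0/0/2; 0/2/0; 0/2/2; 1/0/0; 1/0/2; 1/2/0; 1/2/2; 2/0/0; 2/0/2; 2/2/0; 2/2/2}
PSO: 12 outcomes — {0/0/0; 0/0/2; 0/2/0; 0/2/2; 1/0/0; 1/0/2; 1/2/0; 1/2/2; 2/0/0; 2/0/2; 2/2/0; 2/2/2}
target 0/2/2 ∈ {SC,TSO,PSO}

SC:yes TSO:yes PSO:yes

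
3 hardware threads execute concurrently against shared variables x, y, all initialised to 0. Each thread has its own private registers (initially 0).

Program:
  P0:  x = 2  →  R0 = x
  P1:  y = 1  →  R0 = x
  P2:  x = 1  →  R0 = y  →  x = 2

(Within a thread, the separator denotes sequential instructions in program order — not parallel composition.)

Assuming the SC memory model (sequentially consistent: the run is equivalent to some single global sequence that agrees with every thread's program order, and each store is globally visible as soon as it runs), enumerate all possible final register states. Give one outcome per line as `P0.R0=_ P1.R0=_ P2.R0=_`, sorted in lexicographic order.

outcome vector order: (P0.R0,P1.R0,P2.R0)
|SC outcomes| = 10

P0.R0=1 P1.R0=0 P2.R0=1
P0.R0=1 P1.R0=1 P2.R0=0
P0.R0=1 P1.R0=1 P2.R0=1
P0.R0=1 P1.R0=2 P2.R0=0
P0.R0=1 P1.R0=2 P2.R0=1
P0.R0=2 P1.R0=0 P2.R0=1
P0.R0=2 P1.R0=1 P2.R0=0
P0.R0=2 P1.R0=1 P2.R0=1
P0.R0=2 P1.R0=2 P2.R0=0
P0.R0=2 P1.R0=2 P2.R0=1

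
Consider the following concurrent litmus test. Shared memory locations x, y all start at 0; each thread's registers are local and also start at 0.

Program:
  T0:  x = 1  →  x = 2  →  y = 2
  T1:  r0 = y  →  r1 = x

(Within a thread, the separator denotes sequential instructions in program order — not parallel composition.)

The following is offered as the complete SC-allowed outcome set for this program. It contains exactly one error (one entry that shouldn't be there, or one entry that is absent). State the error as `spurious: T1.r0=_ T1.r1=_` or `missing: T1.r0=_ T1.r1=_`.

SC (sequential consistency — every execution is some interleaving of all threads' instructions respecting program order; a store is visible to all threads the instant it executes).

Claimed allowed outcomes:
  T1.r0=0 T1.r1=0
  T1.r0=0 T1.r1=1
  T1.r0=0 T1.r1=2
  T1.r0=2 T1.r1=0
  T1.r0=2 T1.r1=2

spurious: T1.r0=2 T1.r1=0

outcome vector order: (T1.r0,T1.r1)
[SC] allowed = {(0,0), (0,1), (0,2), (2,2)}
claimed∖SC = {(2,0)}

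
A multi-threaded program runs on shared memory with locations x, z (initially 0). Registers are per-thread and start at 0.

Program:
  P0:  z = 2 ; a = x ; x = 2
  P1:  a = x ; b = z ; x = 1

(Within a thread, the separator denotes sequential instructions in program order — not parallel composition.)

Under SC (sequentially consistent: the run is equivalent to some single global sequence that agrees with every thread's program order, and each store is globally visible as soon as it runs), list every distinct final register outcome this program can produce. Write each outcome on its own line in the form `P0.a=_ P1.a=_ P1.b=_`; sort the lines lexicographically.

P0.a=0 P1.a=0 P1.b=0
P0.a=0 P1.a=0 P1.b=2
P0.a=0 P1.a=2 P1.b=2
P0.a=1 P1.a=0 P1.b=0
P0.a=1 P1.a=0 P1.b=2

outcome vector order: (P0.a,P1.a,P1.b)
|SC outcomes| = 5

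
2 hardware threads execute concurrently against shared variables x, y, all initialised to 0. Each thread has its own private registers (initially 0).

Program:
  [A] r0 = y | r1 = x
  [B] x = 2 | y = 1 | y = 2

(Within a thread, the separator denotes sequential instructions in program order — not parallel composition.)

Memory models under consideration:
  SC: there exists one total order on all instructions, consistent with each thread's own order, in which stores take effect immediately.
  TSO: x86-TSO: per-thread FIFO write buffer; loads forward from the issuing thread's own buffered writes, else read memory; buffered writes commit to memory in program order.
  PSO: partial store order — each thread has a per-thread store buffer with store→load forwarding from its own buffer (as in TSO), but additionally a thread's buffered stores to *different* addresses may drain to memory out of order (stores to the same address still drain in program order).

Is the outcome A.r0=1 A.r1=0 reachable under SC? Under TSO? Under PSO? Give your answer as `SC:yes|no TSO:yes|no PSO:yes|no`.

SC:no TSO:no PSO:yes

outcome vector order: (A.r0,A.r1)
[SC] allowed = {0/0 0/2 1/2 2/2}
[TSO] allowed = {0/0 0/2 1/2 2/2}
[PSO] allowed = {0/0 0/2 1/0 1/2 2/0 2/2}
target 1/0 ∈ {PSO}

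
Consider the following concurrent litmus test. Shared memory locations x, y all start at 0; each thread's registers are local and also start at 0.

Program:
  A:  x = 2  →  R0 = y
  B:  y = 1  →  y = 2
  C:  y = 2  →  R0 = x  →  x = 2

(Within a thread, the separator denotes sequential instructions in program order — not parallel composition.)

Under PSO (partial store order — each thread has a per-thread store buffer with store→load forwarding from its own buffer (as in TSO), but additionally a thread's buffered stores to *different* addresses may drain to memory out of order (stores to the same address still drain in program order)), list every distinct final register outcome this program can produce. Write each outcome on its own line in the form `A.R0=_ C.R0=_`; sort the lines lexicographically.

outcome vector order: (A.R0,C.R0)
|PSO outcomes| = 6

A.R0=0 C.R0=0
A.R0=0 C.R0=2
A.R0=1 C.R0=0
A.R0=1 C.R0=2
A.R0=2 C.R0=0
A.R0=2 C.R0=2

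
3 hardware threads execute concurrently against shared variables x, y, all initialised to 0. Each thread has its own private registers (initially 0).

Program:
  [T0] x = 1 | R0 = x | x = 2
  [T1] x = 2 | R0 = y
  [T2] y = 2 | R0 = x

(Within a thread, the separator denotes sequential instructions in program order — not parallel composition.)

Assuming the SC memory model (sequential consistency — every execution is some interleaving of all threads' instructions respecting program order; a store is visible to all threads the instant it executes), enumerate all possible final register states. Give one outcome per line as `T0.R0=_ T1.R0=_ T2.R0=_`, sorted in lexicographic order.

outcome vector order: (T0.R0,T1.R0,T2.R0)
|SC outcomes| = 9

T0.R0=1 T1.R0=0 T2.R0=1
T0.R0=1 T1.R0=0 T2.R0=2
T0.R0=1 T1.R0=2 T2.R0=0
T0.R0=1 T1.R0=2 T2.R0=1
T0.R0=1 T1.R0=2 T2.R0=2
T0.R0=2 T1.R0=0 T2.R0=2
T0.R0=2 T1.R0=2 T2.R0=0
T0.R0=2 T1.R0=2 T2.R0=1
T0.R0=2 T1.R0=2 T2.R0=2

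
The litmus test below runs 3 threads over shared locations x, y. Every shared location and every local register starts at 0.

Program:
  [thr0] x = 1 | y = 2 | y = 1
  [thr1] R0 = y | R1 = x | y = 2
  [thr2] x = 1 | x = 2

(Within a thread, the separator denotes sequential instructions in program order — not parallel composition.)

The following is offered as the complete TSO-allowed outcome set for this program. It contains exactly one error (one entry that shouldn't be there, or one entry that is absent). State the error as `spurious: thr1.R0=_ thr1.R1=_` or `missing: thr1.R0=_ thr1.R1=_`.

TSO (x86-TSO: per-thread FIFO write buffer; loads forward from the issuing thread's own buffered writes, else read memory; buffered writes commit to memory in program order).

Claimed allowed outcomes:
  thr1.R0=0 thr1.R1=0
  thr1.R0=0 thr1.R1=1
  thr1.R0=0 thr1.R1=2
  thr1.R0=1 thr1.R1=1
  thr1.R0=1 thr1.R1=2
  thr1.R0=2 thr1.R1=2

missing: thr1.R0=2 thr1.R1=1

outcome vector order: (thr1.R0,thr1.R1)
TSO: 7 outcomes — {<0 0>; <0 1>; <0 2>; <1 1>; <1 2>; <2 1>; <2 2>}
TSO∖claimed = {<2 1>}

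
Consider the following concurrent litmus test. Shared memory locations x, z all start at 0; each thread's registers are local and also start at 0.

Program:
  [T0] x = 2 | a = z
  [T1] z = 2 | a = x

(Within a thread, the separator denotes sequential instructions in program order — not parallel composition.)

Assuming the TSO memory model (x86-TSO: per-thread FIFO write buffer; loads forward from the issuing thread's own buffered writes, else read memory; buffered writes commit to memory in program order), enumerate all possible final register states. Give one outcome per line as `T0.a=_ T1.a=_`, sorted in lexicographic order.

outcome vector order: (T0.a,T1.a)
|TSO outcomes| = 4

T0.a=0 T1.a=0
T0.a=0 T1.a=2
T0.a=2 T1.a=0
T0.a=2 T1.a=2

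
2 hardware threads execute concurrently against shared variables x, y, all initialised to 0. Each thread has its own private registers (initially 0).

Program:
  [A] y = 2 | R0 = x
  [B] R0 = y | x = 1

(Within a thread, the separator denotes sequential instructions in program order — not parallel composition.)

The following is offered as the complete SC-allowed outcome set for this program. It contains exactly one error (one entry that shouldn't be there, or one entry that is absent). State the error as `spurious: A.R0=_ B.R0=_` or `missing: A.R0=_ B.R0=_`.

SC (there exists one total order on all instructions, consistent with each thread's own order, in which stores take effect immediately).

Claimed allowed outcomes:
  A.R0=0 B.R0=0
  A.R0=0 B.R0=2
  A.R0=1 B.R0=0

missing: A.R0=1 B.R0=2

outcome vector order: (A.R0,B.R0)
SC (4): <0 0>, <0 2>, <1 0>, <1 2>
SC∖claimed = {<1 2>}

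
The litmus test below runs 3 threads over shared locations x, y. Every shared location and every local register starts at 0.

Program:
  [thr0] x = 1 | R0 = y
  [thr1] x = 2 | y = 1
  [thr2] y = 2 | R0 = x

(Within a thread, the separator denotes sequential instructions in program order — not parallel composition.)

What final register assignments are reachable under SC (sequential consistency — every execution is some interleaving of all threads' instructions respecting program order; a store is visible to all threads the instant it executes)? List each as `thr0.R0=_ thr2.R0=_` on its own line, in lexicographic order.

thr0.R0=0 thr2.R0=1
thr0.R0=0 thr2.R0=2
thr0.R0=1 thr2.R0=0
thr0.R0=1 thr2.R0=1
thr0.R0=1 thr2.R0=2
thr0.R0=2 thr2.R0=0
thr0.R0=2 thr2.R0=1
thr0.R0=2 thr2.R0=2

outcome vector order: (thr0.R0,thr2.R0)
|SC outcomes| = 8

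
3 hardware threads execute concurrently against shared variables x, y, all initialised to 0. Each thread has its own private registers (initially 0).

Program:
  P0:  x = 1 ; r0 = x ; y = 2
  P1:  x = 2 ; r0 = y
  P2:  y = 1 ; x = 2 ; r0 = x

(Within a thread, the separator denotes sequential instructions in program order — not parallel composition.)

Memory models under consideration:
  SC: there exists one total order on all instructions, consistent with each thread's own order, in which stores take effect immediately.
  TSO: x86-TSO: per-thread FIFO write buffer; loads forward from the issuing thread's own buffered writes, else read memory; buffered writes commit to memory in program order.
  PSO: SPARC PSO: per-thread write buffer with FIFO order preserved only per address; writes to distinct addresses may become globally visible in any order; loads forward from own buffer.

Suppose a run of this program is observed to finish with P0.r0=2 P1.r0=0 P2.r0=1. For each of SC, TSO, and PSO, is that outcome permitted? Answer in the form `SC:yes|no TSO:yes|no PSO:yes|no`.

SC:no TSO:yes PSO:yes

outcome vector order: (P0.r0,P1.r0,P2.r0)
under SC → 1/0/1; 1/0/2; 1/1/1; 1/1/2; 1/2/1; 1/2/2; 2/0/2; 2/1/1; 2/1/2; 2/2/1; 2/2/2
under TSO → 1/0/1; 1/0/2; 1/1/1; 1/1/2; 1/2/1; 1/2/2; 2/0/1; 2/0/2; 2/1/1; 2/1/2; 2/2/1; 2/2/2
under PSO → 1/0/1; 1/0/2; 1/1/1; 1/1/2; 1/2/1; 1/2/2; 2/0/1; 2/0/2; 2/1/1; 2/1/2; 2/2/1; 2/2/2
target 2/0/1 ∈ {TSO,PSO}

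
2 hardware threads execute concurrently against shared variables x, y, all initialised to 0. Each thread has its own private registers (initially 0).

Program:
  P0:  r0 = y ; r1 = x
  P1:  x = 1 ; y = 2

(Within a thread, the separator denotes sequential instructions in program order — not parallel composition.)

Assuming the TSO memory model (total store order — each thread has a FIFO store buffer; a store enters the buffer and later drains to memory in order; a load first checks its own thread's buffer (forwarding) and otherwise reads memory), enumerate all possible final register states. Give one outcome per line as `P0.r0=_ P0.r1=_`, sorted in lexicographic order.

P0.r0=0 P0.r1=0
P0.r0=0 P0.r1=1
P0.r0=2 P0.r1=1

outcome vector order: (P0.r0,P0.r1)
|TSO outcomes| = 3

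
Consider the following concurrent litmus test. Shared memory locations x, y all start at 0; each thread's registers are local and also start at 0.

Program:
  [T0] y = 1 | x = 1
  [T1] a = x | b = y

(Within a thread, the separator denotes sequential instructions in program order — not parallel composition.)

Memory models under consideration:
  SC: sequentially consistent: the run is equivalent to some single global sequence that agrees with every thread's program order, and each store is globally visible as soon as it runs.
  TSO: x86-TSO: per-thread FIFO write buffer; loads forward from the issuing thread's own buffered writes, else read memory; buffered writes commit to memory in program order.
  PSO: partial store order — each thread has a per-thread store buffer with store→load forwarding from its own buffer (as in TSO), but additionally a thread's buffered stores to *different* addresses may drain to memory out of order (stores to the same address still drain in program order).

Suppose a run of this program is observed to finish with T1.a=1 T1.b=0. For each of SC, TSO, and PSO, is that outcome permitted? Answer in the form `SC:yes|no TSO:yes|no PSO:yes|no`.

SC:no TSO:no PSO:yes

outcome vector order: (T1.a,T1.b)
[SC] allowed = {00 01 11}
[TSO] allowed = {00 01 11}
[PSO] allowed = {00 01 10 11}
target 10 ∈ {PSO}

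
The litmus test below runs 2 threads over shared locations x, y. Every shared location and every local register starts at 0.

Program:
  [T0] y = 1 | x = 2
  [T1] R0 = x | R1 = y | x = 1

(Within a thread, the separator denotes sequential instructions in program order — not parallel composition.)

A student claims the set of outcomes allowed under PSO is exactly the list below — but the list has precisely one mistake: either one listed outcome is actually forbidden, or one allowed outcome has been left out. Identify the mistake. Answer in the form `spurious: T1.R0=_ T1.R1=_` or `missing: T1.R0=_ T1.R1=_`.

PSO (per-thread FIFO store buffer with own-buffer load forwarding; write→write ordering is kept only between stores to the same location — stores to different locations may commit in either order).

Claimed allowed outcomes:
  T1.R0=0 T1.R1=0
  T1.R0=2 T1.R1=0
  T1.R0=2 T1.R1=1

outcome vector order: (T1.R0,T1.R1)
PSO: 4 outcomes — {00; 01; 20; 21}
PSO∖claimed = {01}

missing: T1.R0=0 T1.R1=1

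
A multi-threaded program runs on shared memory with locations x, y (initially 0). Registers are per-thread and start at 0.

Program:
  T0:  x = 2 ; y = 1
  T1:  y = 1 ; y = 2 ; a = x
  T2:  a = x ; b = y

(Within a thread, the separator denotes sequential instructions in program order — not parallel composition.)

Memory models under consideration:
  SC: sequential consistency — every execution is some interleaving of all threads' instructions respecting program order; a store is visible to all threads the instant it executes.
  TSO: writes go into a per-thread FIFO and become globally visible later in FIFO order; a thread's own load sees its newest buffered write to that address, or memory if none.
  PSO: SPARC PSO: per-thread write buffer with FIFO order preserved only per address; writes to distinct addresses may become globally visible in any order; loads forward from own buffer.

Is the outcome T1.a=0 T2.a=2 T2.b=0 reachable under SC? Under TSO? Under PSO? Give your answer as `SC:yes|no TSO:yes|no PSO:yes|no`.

outcome vector order: (T1.a,T2.a,T2.b)
SC (11): 000 001 002 021 022 200 201 202 220 221 222
TSO (12): 000 001 002 020 021 022 200 201 202 220 221 222
PSO (12): 000 001 002 020 021 022 200 201 202 220 221 222
target 020 ∈ {TSO,PSO}

SC:no TSO:yes PSO:yes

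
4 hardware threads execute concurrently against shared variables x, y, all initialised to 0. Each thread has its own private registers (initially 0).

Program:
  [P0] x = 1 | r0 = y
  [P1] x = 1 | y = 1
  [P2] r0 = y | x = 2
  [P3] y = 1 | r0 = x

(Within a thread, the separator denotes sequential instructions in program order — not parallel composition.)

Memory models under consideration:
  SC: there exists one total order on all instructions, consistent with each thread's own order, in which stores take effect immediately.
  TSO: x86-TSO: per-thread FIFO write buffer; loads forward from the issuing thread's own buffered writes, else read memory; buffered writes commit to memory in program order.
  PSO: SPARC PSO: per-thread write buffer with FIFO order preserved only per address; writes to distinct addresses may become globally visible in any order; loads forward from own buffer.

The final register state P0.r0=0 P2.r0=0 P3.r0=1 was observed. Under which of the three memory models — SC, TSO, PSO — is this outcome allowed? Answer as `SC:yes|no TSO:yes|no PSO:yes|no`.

outcome vector order: (P0.r0,P2.r0,P3.r0)
[SC] allowed = {0/0/1 0/0/2 0/1/1 0/1/2 1/0/0 1/0/1 1/0/2 1/1/0 1/1/1 1/1/2}
[TSO] allowed = {0/0/0 0/0/1 0/0/2 0/1/0 0/1/1 0/1/2 1/0/0 1/0/1 1/0/2 1/1/0 1/1/1 1/1/2}
[PSO] allowed = {0/0/0 0/0/1 0/0/2 0/1/0 0/1/1 0/1/2 1/0/0 1/0/1 1/0/2 1/1/0 1/1/1 1/1/2}
target 0/0/1 ∈ {SC,TSO,PSO}

SC:yes TSO:yes PSO:yes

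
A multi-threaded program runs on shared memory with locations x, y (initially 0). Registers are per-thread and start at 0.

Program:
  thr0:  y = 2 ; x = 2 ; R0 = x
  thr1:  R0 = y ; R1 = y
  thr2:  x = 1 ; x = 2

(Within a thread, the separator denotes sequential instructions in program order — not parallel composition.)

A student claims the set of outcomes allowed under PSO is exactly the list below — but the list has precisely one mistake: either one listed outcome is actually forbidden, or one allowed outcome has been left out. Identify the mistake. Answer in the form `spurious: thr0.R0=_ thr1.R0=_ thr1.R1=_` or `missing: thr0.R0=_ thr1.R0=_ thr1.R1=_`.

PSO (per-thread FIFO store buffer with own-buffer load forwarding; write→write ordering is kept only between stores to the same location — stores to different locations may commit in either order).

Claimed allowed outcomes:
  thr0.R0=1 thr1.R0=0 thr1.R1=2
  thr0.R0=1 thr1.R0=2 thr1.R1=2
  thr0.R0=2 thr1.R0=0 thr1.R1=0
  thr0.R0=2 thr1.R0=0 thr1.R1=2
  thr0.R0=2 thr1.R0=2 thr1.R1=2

missing: thr0.R0=1 thr1.R0=0 thr1.R1=0

outcome vector order: (thr0.R0,thr1.R0,thr1.R1)
under PSO → <1 0 0>; <1 0 2>; <1 2 2>; <2 0 0>; <2 0 2>; <2 2 2>
PSO∖claimed = {<1 0 0>}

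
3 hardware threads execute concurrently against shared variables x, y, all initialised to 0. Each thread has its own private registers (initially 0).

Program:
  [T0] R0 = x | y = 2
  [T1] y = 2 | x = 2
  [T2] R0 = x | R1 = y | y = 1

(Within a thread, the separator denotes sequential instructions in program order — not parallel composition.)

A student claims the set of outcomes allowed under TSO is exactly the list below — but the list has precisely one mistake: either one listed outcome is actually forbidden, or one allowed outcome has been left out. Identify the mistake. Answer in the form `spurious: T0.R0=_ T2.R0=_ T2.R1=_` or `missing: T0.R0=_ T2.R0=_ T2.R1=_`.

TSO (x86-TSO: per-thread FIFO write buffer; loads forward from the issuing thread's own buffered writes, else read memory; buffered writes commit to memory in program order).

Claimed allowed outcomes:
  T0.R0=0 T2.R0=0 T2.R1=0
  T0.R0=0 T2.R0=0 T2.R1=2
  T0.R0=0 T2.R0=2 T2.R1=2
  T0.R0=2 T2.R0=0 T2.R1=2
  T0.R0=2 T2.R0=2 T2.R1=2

outcome vector order: (T0.R0,T2.R0,T2.R1)
TSO (6): <0 0 0> <0 0 2> <0 2 2> <2 0 0> <2 0 2> <2 2 2>
TSO∖claimed = {<2 0 0>}

missing: T0.R0=2 T2.R0=0 T2.R1=0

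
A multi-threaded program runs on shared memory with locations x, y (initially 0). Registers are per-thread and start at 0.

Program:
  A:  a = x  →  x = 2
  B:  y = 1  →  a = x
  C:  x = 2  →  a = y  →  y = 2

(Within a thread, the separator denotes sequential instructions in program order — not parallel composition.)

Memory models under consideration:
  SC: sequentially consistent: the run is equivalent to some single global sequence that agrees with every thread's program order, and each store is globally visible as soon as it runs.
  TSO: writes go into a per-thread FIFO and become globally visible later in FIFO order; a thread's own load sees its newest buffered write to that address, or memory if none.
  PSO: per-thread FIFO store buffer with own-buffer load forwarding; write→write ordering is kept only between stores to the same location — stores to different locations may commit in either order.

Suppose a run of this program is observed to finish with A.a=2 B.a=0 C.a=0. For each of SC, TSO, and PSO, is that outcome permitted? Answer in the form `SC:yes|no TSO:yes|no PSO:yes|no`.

SC:no TSO:yes PSO:yes

outcome vector order: (A.a,B.a,C.a)
under SC → 001, 020, 021, 201, 220, 221
under TSO → 000, 001, 020, 021, 200, 201, 220, 221
under PSO → 000, 001, 020, 021, 200, 201, 220, 221
target 200 ∈ {TSO,PSO}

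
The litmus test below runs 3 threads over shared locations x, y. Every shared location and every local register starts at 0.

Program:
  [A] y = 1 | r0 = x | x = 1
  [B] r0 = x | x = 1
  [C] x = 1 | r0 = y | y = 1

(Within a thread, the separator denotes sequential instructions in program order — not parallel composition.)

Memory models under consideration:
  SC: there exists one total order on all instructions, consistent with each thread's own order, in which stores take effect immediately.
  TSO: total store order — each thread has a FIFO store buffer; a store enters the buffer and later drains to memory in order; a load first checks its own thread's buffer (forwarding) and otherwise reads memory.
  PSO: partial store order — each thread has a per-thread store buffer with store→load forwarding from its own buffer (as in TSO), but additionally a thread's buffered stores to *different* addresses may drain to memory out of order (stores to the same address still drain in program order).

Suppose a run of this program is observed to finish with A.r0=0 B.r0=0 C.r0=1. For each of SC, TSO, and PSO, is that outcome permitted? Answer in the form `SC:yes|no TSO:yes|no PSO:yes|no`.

SC:yes TSO:yes PSO:yes

outcome vector order: (A.r0,B.r0,C.r0)
SC (6): 0/0/1; 0/1/1; 1/0/0; 1/0/1; 1/1/0; 1/1/1
TSO (8): 0/0/0; 0/0/1; 0/1/0; 0/1/1; 1/0/0; 1/0/1; 1/1/0; 1/1/1
PSO (8): 0/0/0; 0/0/1; 0/1/0; 0/1/1; 1/0/0; 1/0/1; 1/1/0; 1/1/1
target 0/0/1 ∈ {SC,TSO,PSO}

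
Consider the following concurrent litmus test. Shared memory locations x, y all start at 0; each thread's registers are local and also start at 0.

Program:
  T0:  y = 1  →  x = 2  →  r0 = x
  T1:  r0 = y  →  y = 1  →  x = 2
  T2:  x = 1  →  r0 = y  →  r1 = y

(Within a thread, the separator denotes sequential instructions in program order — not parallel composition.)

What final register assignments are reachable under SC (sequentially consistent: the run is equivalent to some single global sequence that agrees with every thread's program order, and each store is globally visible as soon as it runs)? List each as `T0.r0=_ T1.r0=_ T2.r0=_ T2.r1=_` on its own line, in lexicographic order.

T0.r0=1 T1.r0=0 T2.r0=1 T2.r1=1
T0.r0=1 T1.r0=1 T2.r0=1 T2.r1=1
T0.r0=2 T1.r0=0 T2.r0=0 T2.r1=0
T0.r0=2 T1.r0=0 T2.r0=0 T2.r1=1
T0.r0=2 T1.r0=0 T2.r0=1 T2.r1=1
T0.r0=2 T1.r0=1 T2.r0=0 T2.r1=0
T0.r0=2 T1.r0=1 T2.r0=0 T2.r1=1
T0.r0=2 T1.r0=1 T2.r0=1 T2.r1=1

outcome vector order: (T0.r0,T1.r0,T2.r0,T2.r1)
|SC outcomes| = 8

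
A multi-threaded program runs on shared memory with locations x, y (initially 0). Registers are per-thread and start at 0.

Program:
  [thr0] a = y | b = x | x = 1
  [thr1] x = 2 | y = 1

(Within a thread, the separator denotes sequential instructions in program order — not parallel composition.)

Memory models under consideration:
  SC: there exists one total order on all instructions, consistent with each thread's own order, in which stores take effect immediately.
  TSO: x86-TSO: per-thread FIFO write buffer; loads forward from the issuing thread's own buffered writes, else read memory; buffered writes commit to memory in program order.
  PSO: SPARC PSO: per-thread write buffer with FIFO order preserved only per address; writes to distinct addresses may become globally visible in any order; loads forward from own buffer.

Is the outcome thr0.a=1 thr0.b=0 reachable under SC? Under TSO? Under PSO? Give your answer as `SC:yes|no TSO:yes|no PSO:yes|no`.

SC:no TSO:no PSO:yes

outcome vector order: (thr0.a,thr0.b)
[SC] allowed = {<0 0>, <0 2>, <1 2>}
[TSO] allowed = {<0 0>, <0 2>, <1 2>}
[PSO] allowed = {<0 0>, <0 2>, <1 0>, <1 2>}
target <1 0> ∈ {PSO}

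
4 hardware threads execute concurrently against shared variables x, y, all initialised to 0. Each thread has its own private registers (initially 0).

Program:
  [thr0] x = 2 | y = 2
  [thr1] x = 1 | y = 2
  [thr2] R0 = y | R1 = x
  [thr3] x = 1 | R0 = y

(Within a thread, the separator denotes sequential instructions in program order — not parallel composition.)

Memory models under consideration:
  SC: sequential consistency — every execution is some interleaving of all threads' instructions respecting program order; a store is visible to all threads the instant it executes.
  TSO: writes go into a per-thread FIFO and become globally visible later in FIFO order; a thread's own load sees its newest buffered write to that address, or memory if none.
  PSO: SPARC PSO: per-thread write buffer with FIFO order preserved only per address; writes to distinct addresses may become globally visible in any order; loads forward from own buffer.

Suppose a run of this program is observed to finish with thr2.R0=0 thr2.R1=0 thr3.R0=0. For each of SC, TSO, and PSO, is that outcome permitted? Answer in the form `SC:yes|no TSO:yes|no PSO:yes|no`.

SC:yes TSO:yes PSO:yes

outcome vector order: (thr2.R0,thr2.R1,thr3.R0)
SC: 10 outcomes — {000, 002, 010, 012, 020, 022, 210, 212, 220, 222}
TSO: 10 outcomes — {000, 002, 010, 012, 020, 022, 210, 212, 220, 222}
PSO: 12 outcomes — {000, 002, 010, 012, 020, 022, 200, 202, 210, 212, 220, 222}
target 000 ∈ {SC,TSO,PSO}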